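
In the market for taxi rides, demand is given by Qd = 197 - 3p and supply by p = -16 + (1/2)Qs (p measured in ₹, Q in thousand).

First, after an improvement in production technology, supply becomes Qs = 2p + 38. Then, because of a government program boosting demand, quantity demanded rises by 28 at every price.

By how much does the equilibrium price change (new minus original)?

+4.4

Original equilibrium: 197 - 3p = 2p + 32 gives 165 = 5p, so p = 33 and Q = 98.
With the change applied: demand Qd = 225 - 3p, supply Qs = 2p + 38.
Equate the new curves: 225 - 3p = 2p + 38, giving 187 = 5p, p = 37.4, Q = 112.8.
Δp = 37.4 − 33 = +4.4.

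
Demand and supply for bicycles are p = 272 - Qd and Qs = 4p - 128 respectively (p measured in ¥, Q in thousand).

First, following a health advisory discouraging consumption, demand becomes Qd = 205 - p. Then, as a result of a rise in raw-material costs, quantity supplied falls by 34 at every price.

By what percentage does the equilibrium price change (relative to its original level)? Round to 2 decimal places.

-8.25

Initially, 272 - p = 4p - 128, so 400 = 5p and p = 80, Q = 192.
The shock moves the curves to Qd = 205 - p and Qs = 4p - 162.
Setting them equal: 205 - p = 4p - 162 → 367 = 5p, so p = 73.4 and Q = 131.6.
%Δp = (73.4 − 80) / 80 × 100 = -8.25%.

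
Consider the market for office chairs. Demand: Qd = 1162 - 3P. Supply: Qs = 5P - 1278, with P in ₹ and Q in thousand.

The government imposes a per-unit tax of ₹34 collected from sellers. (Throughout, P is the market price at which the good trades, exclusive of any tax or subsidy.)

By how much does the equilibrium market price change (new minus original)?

Before the shock: 1162 - 3P = 5P - 1278 ⇒ 2440 = 8P ⇒ P = 305, Q = 247.
Since sellers keep the price net of the tax, the effective supply curve becomes Qs = 5P - 1448.
Clearing the new market: 1162 - 3P = 5P - 1448, so P = 326.25 and Q = 183.25.
ΔP = 326.25 − 305 = +21.25.

+21.25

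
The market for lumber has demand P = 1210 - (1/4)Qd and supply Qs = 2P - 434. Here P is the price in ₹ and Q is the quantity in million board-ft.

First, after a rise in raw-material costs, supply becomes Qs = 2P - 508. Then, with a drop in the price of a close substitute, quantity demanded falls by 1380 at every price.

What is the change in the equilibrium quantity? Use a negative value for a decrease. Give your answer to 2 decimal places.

-509.33

Initially, 4840 - 4P = 2P - 434, so 5274 = 6P and P = 879, Q = 1324.
The new curves are Qd = 3460 - 4P (demand) and Qs = 2P - 508 (supply).
Clearing the new market: 3460 - 4P = 2P - 508, so P = 1984/3 ≈ 661.3333 and Q = 2444/3 ≈ 814.6667.
ΔQ = 814.6667 − 1324 = -509.33.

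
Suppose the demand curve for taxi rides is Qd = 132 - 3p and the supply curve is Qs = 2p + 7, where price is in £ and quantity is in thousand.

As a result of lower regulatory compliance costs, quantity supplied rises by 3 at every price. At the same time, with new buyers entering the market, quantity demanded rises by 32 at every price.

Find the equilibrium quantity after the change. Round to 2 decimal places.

71.60

Initially, 132 - 3p = 2p + 7, so 125 = 5p and p = 25, Q = 57.
With the change applied: demand Qd = 164 - 3p, supply Qs = 2p + 10.
Equate the new curves: 164 - 3p = 2p + 10, giving 154 = 5p, p = 30.8, Q = 71.6.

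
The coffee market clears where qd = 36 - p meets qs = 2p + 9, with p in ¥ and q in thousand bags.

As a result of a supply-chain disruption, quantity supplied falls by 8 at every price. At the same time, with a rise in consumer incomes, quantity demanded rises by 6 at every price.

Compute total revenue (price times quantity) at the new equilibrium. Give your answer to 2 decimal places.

387.22

Solve the original market: 36 - p = 2p + 9, hence p = 9 and q = 27.
The shock moves the curves to qd = 42 - p and qs = 2p + 1.
Clearing the new market: 42 - p = 2p + 1, so p = 41/3 ≈ 13.6667 and q = 85/3 ≈ 28.3333.
New expenditure = 13.6667 × 28.3333 = 387.22.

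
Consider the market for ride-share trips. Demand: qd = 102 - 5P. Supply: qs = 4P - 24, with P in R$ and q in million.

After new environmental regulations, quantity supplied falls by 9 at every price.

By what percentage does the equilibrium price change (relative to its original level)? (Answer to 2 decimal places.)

Solve the original market: 102 - 5P = 4P - 24, hence P = 14 and q = 32.
With the change applied: demand qd = 102 - 5P, supply qs = 4P - 33.
Setting them equal: 102 - 5P = 4P - 33 → 135 = 9P, so P = 15 and q = 27.
%ΔP = (15 − 14) / 14 × 100 = +7.14%.

+7.14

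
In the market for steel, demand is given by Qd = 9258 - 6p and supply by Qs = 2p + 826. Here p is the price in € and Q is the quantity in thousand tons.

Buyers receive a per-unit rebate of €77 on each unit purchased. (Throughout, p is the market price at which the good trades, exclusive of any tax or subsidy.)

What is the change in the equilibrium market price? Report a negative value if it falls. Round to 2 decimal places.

+57.75

Initially, 9258 - 6p = 2p + 826, so 8432 = 8p and p = 1054, Q = 2934.
Since buyers' out-of-pocket price is the market price minus the rebate, the effective demand curve becomes Qd = 9720 - 6p.
New equilibrium: 9720 - 6p = 2p + 826 ⇒ 8894 = 8p ⇒ p = 1111.75, Q = 3049.5.
Δp = 1111.75 − 1054 = +57.75.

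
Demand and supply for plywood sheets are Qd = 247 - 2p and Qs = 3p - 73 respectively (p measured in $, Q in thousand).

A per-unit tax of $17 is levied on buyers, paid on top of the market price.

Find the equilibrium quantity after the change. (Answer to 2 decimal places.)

Initially, 247 - 2p = 3p - 73, so 320 = 5p and p = 64, Q = 119.
Since buyers pay the price plus the tax, the effective demand curve becomes Qd = 213 - 2p.
New equilibrium: 213 - 2p = 3p - 73 ⇒ 286 = 5p ⇒ p = 57.2, Q = 98.6.

98.60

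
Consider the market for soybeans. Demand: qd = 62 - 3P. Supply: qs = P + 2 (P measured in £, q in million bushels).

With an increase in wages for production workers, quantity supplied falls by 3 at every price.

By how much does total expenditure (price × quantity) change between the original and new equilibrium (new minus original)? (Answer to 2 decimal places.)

Original equilibrium: 62 - 3P = P + 2 gives 60 = 4P, so P = 15 and q = 17.
The shock moves the curves to qd = 62 - 3P and qs = P - 1.
Setting them equal: 62 - 3P = P - 1 → 63 = 4P, so P = 15.75 and q = 14.75.
Expenditure moves from 15×17 = 255 to 15.75×14.75 = 232.3125; change = -22.69.

-22.69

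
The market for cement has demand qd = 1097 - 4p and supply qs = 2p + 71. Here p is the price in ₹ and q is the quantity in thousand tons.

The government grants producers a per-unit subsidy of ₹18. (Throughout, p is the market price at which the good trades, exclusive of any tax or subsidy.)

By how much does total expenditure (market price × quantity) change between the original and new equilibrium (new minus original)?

+1482

Initially, 1097 - 4p = 2p + 71, so 1026 = 6p and p = 171, q = 413.
Since sellers receive the price plus the subsidy, the effective supply curve becomes qs = 2p + 107.
New equilibrium: 1097 - 4p = 2p + 107 ⇒ 990 = 6p ⇒ p = 165, q = 437.
Expenditure moves from 171×413 = 70623 to 165×437 = 72105; change = +1482.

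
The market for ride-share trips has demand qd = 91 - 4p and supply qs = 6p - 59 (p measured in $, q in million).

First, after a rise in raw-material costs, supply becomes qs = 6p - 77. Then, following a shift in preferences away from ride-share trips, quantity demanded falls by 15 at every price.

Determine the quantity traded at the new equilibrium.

Before the shock: 91 - 4p = 6p - 59 ⇒ 150 = 10p ⇒ p = 15, q = 31.
The new curves are qd = 76 - 4p (demand) and qs = 6p - 77 (supply).
Clearing the new market: 76 - 4p = 6p - 77, so p = 15.3 and q = 14.8.

14.8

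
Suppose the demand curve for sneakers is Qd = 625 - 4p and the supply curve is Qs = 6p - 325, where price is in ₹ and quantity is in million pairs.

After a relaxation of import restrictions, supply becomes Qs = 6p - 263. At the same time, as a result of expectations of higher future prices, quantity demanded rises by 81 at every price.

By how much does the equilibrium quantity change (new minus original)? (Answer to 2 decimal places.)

+73.40

Original equilibrium: 625 - 4p = 6p - 325 gives 950 = 10p, so p = 95 and Q = 245.
After the shift, demand is Qd = 706 - 4p and supply is Qs = 6p - 263.
Equate the new curves: 706 - 4p = 6p - 263, giving 969 = 10p, p = 96.9, Q = 318.4.
ΔQ = 318.4 − 245 = +73.40.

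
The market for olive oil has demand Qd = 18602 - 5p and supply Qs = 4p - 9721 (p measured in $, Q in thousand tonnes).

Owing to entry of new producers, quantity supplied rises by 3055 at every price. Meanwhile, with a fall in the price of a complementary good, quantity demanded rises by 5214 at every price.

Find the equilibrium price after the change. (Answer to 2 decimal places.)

3386.89

Before the shock: 18602 - 5p = 4p - 9721 ⇒ 28323 = 9p ⇒ p = 3147, Q = 2867.
With the change applied: demand Qd = 23816 - 5p, supply Qs = 4p - 6666.
New equilibrium: 23816 - 5p = 4p - 6666 ⇒ 30482 = 9p ⇒ p = 30482/9 ≈ 3386.8889, Q = 61934/9 ≈ 6881.5556.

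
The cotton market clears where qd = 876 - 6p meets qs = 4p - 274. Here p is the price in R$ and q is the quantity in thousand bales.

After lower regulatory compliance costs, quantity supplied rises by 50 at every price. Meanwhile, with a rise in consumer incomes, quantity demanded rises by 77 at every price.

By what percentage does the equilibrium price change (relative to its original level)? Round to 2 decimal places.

Solve the original market: 876 - 6p = 4p - 274, hence p = 115 and q = 186.
With the change applied: demand qd = 953 - 6p, supply qs = 4p - 224.
Clearing the new market: 953 - 6p = 4p - 224, so p = 117.7 and q = 246.8.
%Δp = (117.7 − 115) / 115 × 100 = +2.35%.

+2.35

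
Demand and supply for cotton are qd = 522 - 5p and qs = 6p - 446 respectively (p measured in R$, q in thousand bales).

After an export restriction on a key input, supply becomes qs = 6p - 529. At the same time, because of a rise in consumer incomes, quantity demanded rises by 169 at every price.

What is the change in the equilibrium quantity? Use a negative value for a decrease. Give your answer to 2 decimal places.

Solve the original market: 522 - 5p = 6p - 446, hence p = 88 and q = 82.
After the shift, demand is qd = 691 - 5p and supply is qs = 6p - 529.
Setting them equal: 691 - 5p = 6p - 529 → 1220 = 11p, so p = 1220/11 ≈ 110.9091 and q = 1501/11 ≈ 136.4545.
Δq = 136.4545 − 82 = +54.45.

+54.45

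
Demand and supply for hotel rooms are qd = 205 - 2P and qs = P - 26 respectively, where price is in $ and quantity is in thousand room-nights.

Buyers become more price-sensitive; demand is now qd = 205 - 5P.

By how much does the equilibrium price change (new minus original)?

-38.5

Solve the original market: 205 - 2P = P - 26, hence P = 77 and q = 51.
After the shift, demand is qd = 205 - 5P and supply is qs = P - 26.
Setting them equal: 205 - 5P = P - 26 → 231 = 6P, so P = 38.5 and q = 12.5.
ΔP = 38.5 − 77 = -38.5.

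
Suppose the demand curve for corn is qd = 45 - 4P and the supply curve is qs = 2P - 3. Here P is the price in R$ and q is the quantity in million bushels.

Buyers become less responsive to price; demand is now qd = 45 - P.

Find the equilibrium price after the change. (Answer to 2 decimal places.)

Original equilibrium: 45 - 4P = 2P - 3 gives 48 = 6P, so P = 8 and q = 13.
The new curves are qd = 45 - P (demand) and qs = 2P - 3 (supply).
Setting them equal: 45 - P = 2P - 3 → 48 = 3P, so P = 16 and q = 29.

16.00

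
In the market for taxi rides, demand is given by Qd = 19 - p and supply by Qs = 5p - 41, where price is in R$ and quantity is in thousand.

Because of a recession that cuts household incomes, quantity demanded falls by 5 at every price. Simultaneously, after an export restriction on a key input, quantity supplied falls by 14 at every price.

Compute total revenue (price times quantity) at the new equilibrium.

Solve the original market: 19 - p = 5p - 41, hence p = 10 and Q = 9.
The new curves are Qd = 14 - p (demand) and Qs = 5p - 55 (supply).
Setting them equal: 14 - p = 5p - 55 → 69 = 6p, so p = 11.5 and Q = 2.5.
New expenditure = 11.5 × 2.5 = 28.75.

28.75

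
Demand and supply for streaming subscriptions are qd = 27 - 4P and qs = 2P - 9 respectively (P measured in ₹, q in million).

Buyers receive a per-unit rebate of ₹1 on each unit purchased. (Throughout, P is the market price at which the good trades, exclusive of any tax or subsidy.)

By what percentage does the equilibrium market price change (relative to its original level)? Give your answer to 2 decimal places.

+11.11

Original equilibrium: 27 - 4P = 2P - 9 gives 36 = 6P, so P = 6 and q = 3.
Since buyers' out-of-pocket price is the market price minus the rebate, the effective demand curve becomes qd = 31 - 4P.
Equate the new curves: 31 - 4P = 2P - 9, giving 40 = 6P, P = 20/3 ≈ 6.6667, q = 13/3 ≈ 4.3333.
%ΔP = (6.6667 − 6) / 6 × 100 = +11.11%.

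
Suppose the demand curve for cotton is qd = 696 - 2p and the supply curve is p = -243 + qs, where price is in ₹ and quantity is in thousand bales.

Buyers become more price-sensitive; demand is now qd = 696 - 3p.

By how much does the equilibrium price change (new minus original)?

Solve the original market: 696 - 2p = p + 243, hence p = 151 and q = 394.
With the change applied: demand qd = 696 - 3p, supply qs = p + 243.
New equilibrium: 696 - 3p = p + 243 ⇒ 453 = 4p ⇒ p = 113.25, q = 356.25.
Δp = 113.25 − 151 = -37.75.

-37.75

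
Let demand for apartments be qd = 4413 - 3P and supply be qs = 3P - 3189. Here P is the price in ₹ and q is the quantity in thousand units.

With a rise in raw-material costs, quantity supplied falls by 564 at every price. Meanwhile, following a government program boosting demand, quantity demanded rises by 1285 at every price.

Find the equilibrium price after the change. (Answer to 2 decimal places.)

1575.17

Initially, 4413 - 3P = 3P - 3189, so 7602 = 6P and P = 1267, q = 612.
The new curves are qd = 5698 - 3P (demand) and qs = 3P - 3753 (supply).
Equate the new curves: 5698 - 3P = 3P - 3753, giving 9451 = 6P, P = 9451/6 ≈ 1575.1667, q = 972.5.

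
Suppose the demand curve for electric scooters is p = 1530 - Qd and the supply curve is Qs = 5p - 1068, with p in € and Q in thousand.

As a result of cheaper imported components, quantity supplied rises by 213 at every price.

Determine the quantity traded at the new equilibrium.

Initially, 1530 - p = 5p - 1068, so 2598 = 6p and p = 433, Q = 1097.
The shock moves the curves to Qd = 1530 - p and Qs = 5p - 855.
Equate the new curves: 1530 - p = 5p - 855, giving 2385 = 6p, p = 397.5, Q = 1132.5.

1132.5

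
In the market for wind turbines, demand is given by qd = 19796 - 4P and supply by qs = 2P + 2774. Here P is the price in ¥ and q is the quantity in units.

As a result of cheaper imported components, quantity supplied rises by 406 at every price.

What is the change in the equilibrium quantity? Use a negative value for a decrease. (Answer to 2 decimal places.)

+270.67

Original equilibrium: 19796 - 4P = 2P + 2774 gives 17022 = 6P, so P = 2837 and q = 8448.
After the shift, demand is qd = 19796 - 4P and supply is qs = 2P + 3180.
Setting them equal: 19796 - 4P = 2P + 3180 → 16616 = 6P, so P = 8308/3 ≈ 2769.3333 and q = 26156/3 ≈ 8718.6667.
Δq = 8718.6667 − 8448 = +270.67.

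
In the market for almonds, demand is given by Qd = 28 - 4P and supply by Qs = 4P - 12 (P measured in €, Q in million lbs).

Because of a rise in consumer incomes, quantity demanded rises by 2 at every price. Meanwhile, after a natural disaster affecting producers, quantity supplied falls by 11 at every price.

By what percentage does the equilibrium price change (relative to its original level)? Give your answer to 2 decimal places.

+32.50

Solve the original market: 28 - 4P = 4P - 12, hence P = 5 and Q = 8.
The new curves are Qd = 30 - 4P (demand) and Qs = 4P - 23 (supply).
Setting them equal: 30 - 4P = 4P - 23 → 53 = 8P, so P = 6.625 and Q = 3.5.
%ΔP = (6.625 − 5) / 5 × 100 = +32.50%.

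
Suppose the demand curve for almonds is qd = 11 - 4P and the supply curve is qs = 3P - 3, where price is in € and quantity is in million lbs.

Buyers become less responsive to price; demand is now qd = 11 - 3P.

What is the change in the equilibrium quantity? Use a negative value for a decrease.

+1

Initially, 11 - 4P = 3P - 3, so 14 = 7P and P = 2, q = 3.
With the change applied: demand qd = 11 - 3P, supply qs = 3P - 3.
Clearing the new market: 11 - 3P = 3P - 3, so P = 7/3 ≈ 2.3333 and q = 4.
Δq = 4 − 3 = +1.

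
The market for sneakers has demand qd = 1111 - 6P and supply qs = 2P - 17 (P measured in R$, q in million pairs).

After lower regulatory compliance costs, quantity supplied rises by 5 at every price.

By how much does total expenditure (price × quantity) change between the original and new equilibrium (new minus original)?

Initially, 1111 - 6P = 2P - 17, so 1128 = 8P and P = 141, q = 265.
The new curves are qd = 1111 - 6P (demand) and qs = 2P - 12 (supply).
Clearing the new market: 1111 - 6P = 2P - 12, so P = 140.375 and q = 268.75.
Expenditure moves from 141×265 = 37365 to 140.375×268.75 = 37725.78125; change = +360.78125.

+360.78125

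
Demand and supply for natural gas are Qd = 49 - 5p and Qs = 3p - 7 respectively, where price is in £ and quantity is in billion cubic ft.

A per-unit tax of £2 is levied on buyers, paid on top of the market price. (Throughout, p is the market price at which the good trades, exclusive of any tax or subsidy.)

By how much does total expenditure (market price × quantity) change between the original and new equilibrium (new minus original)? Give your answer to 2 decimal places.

Before the shock: 49 - 5p = 3p - 7 ⇒ 56 = 8p ⇒ p = 7, Q = 14.
Since buyers pay the price plus the tax, the effective demand curve becomes Qd = 39 - 5p.
Setting them equal: 39 - 5p = 3p - 7 → 46 = 8p, so p = 5.75 and Q = 10.25.
Expenditure moves from 7×14 = 98 to 5.75×10.25 = 58.9375; change = -39.06.

-39.06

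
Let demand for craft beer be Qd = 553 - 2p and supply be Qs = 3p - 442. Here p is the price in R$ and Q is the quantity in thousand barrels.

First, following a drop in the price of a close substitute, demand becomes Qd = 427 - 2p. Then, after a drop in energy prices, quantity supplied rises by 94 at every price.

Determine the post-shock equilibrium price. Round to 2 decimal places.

155.00

Before the shock: 553 - 2p = 3p - 442 ⇒ 995 = 5p ⇒ p = 199, Q = 155.
The new curves are Qd = 427 - 2p (demand) and Qs = 3p - 348 (supply).
Equate the new curves: 427 - 2p = 3p - 348, giving 775 = 5p, p = 155, Q = 117.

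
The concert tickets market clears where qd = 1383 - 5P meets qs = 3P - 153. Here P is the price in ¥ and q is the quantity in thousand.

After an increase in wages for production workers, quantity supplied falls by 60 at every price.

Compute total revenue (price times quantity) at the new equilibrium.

Before the shock: 1383 - 5P = 3P - 153 ⇒ 1536 = 8P ⇒ P = 192, q = 423.
With the change applied: demand qd = 1383 - 5P, supply qs = 3P - 213.
Equate the new curves: 1383 - 5P = 3P - 213, giving 1596 = 8P, P = 199.5, q = 385.5.
New expenditure = 199.5 × 385.5 = 76907.25.

76907.25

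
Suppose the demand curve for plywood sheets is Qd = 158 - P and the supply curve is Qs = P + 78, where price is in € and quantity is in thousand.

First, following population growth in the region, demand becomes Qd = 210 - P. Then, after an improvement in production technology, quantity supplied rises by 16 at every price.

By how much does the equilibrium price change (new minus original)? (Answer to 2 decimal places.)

+18.00

Original equilibrium: 158 - P = P + 78 gives 80 = 2P, so P = 40 and Q = 118.
The shock moves the curves to Qd = 210 - P and Qs = P + 94.
Equate the new curves: 210 - P = P + 94, giving 116 = 2P, P = 58, Q = 152.
ΔP = 58 − 40 = +18.00.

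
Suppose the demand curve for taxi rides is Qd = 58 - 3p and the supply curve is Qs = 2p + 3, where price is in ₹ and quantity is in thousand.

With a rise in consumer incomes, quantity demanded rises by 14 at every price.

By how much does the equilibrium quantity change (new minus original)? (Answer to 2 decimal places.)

+5.60

Solve the original market: 58 - 3p = 2p + 3, hence p = 11 and Q = 25.
The new curves are Qd = 72 - 3p (demand) and Qs = 2p + 3 (supply).
Clearing the new market: 72 - 3p = 2p + 3, so p = 13.8 and Q = 30.6.
ΔQ = 30.6 − 25 = +5.60.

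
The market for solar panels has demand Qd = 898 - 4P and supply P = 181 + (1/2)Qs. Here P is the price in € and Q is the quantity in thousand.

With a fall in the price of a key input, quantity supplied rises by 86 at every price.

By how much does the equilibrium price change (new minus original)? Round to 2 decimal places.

-14.33

Initially, 898 - 4P = 2P - 362, so 1260 = 6P and P = 210, Q = 58.
The shock moves the curves to Qd = 898 - 4P and Qs = 2P - 276.
Clearing the new market: 898 - 4P = 2P - 276, so P = 587/3 ≈ 195.6667 and Q = 346/3 ≈ 115.3333.
ΔP = 195.6667 − 210 = -14.33.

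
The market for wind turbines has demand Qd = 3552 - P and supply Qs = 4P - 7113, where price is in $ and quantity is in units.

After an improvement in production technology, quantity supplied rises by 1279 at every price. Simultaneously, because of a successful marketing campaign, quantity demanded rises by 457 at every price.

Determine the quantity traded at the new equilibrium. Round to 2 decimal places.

Original equilibrium: 3552 - P = 4P - 7113 gives 10665 = 5P, so P = 2133 and Q = 1419.
The shock moves the curves to Qd = 4009 - P and Qs = 4P - 5834.
Equate the new curves: 4009 - P = 4P - 5834, giving 9843 = 5P, P = 1968.6, Q = 2040.4.

2040.40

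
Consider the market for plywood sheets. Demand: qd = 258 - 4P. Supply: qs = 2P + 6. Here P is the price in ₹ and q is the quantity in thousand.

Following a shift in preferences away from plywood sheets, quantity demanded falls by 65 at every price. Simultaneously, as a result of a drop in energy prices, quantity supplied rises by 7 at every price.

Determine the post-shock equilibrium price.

30

Before the shock: 258 - 4P = 2P + 6 ⇒ 252 = 6P ⇒ P = 42, q = 90.
After the shift, demand is qd = 193 - 4P and supply is qs = 2P + 13.
New equilibrium: 193 - 4P = 2P + 13 ⇒ 180 = 6P ⇒ P = 30, q = 73.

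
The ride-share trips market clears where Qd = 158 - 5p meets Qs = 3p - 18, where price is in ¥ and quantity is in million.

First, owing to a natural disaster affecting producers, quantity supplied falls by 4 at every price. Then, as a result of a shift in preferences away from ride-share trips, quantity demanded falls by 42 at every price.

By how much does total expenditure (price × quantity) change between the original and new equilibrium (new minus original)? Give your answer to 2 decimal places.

Original equilibrium: 158 - 5p = 3p - 18 gives 176 = 8p, so p = 22 and Q = 48.
With the change applied: demand Qd = 116 - 5p, supply Qs = 3p - 22.
New equilibrium: 116 - 5p = 3p - 22 ⇒ 138 = 8p ⇒ p = 17.25, Q = 29.75.
Expenditure moves from 22×48 = 1056 to 17.25×29.75 = 513.1875; change = -542.81.

-542.81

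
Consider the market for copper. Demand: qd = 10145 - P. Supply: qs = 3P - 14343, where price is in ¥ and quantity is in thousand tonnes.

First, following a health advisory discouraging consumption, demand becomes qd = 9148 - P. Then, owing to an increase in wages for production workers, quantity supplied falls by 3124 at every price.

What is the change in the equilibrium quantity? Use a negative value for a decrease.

-1528.75

Solve the original market: 10145 - P = 3P - 14343, hence P = 6122 and q = 4023.
With the change applied: demand qd = 9148 - P, supply qs = 3P - 17467.
Equate the new curves: 9148 - P = 3P - 17467, giving 26615 = 4P, P = 6653.75, q = 2494.25.
Δq = 2494.25 − 4023 = -1528.75.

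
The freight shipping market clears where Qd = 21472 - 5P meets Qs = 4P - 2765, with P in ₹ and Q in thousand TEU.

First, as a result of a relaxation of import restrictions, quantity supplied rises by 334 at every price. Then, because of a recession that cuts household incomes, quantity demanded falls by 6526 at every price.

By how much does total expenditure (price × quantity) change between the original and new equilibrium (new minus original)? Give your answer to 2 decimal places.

Before the shock: 21472 - 5P = 4P - 2765 ⇒ 24237 = 9P ⇒ P = 2693, Q = 8007.
With the change applied: demand Qd = 14946 - 5P, supply Qs = 4P - 2431.
Equate the new curves: 14946 - 5P = 4P - 2431, giving 17377 = 9P, P = 17377/9 ≈ 1930.7778, Q = 47629/9 ≈ 5292.1111.
Expenditure moves from 2693×8007 = 21562851 to 1930.7778×5292.1111 = 10217890.5309; change = -11344960.47.

-11344960.47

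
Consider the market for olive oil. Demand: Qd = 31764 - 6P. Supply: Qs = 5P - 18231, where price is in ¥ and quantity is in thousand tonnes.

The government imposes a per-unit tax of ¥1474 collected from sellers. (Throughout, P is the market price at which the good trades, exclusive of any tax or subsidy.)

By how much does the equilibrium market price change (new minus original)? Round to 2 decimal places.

Original equilibrium: 31764 - 6P = 5P - 18231 gives 49995 = 11P, so P = 4545 and Q = 4494.
Since sellers keep the price net of the tax, the effective supply curve becomes Qs = 5P - 25601.
Setting them equal: 31764 - 6P = 5P - 25601 → 57365 = 11P, so P = 5215 and Q = 474.
ΔP = 5215 − 4545 = +670.00.

+670.00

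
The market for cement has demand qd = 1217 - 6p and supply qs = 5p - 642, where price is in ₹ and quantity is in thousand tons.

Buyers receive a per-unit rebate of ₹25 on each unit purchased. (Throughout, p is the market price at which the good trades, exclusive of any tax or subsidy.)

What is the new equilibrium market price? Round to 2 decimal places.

Initially, 1217 - 6p = 5p - 642, so 1859 = 11p and p = 169, q = 203.
Since buyers' out-of-pocket price is the market price minus the rebate, the effective demand curve becomes qd = 1367 - 6p.
Setting them equal: 1367 - 6p = 5p - 642 → 2009 = 11p, so p = 2009/11 ≈ 182.6364 and q = 2983/11 ≈ 271.1818.

182.64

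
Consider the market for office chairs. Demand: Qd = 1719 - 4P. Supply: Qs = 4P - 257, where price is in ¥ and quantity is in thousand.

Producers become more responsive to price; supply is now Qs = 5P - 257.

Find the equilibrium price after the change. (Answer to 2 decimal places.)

Original equilibrium: 1719 - 4P = 4P - 257 gives 1976 = 8P, so P = 247 and Q = 731.
After the shift, demand is Qd = 1719 - 4P and supply is Qs = 5P - 257.
Clearing the new market: 1719 - 4P = 5P - 257, so P = 1976/9 ≈ 219.5556 and Q = 7567/9 ≈ 840.7778.

219.56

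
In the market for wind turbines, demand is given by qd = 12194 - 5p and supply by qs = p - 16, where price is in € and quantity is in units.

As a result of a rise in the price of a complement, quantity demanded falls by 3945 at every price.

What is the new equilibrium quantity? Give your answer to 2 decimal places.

Original equilibrium: 12194 - 5p = p - 16 gives 12210 = 6p, so p = 2035 and q = 2019.
With the change applied: demand qd = 8249 - 5p, supply qs = p - 16.
New equilibrium: 8249 - 5p = p - 16 ⇒ 8265 = 6p ⇒ p = 1377.5, q = 1361.5.

1361.50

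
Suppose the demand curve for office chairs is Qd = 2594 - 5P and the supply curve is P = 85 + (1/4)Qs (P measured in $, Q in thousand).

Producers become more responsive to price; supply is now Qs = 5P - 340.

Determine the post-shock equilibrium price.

Solve the original market: 2594 - 5P = 4P - 340, hence P = 326 and Q = 964.
The new curves are Qd = 2594 - 5P (demand) and Qs = 5P - 340 (supply).
Equate the new curves: 2594 - 5P = 5P - 340, giving 2934 = 10P, P = 293.4, Q = 1127.

293.4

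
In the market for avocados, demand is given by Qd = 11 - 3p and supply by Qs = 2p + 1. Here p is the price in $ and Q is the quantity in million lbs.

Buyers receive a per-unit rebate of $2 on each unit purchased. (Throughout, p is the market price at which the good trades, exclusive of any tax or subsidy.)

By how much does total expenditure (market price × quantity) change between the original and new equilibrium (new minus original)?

Solve the original market: 11 - 3p = 2p + 1, hence p = 2 and Q = 5.
Since buyers' out-of-pocket price is the market price minus the rebate, the effective demand curve becomes Qd = 17 - 3p.
Equate the new curves: 17 - 3p = 2p + 1, giving 16 = 5p, p = 3.2, Q = 7.4.
Expenditure moves from 2×5 = 10 to 3.2×7.4 = 23.68; change = +13.68.

+13.68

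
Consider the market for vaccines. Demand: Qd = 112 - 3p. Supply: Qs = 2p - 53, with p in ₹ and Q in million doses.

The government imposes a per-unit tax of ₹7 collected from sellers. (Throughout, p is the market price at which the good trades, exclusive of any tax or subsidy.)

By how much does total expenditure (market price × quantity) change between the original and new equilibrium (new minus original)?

Solve the original market: 112 - 3p = 2p - 53, hence p = 33 and Q = 13.
Since sellers keep the price net of the tax, the effective supply curve becomes Qs = 2p - 67.
New equilibrium: 112 - 3p = 2p - 67 ⇒ 179 = 5p ⇒ p = 35.8, Q = 4.6.
Expenditure moves from 33×13 = 429 to 35.8×4.6 = 164.68; change = -264.32.

-264.32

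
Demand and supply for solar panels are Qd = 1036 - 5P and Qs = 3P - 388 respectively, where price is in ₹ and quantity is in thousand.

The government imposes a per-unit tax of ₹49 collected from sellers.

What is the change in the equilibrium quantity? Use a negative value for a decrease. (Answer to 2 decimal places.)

-91.88

Before the shock: 1036 - 5P = 3P - 388 ⇒ 1424 = 8P ⇒ P = 178, Q = 146.
Since sellers keep the price net of the tax, the effective supply curve becomes Qs = 3P - 535.
New equilibrium: 1036 - 5P = 3P - 535 ⇒ 1571 = 8P ⇒ P = 196.375, Q = 54.125.
ΔQ = 54.125 − 146 = -91.88.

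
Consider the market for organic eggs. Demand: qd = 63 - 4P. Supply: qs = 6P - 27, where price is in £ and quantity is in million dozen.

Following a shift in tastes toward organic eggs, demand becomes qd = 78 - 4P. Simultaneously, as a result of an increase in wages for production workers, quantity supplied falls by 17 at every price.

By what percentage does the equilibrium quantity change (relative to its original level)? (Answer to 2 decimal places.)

+8.15

Solve the original market: 63 - 4P = 6P - 27, hence P = 9 and q = 27.
With the change applied: demand qd = 78 - 4P, supply qs = 6P - 44.
Setting them equal: 78 - 4P = 6P - 44 → 122 = 10P, so P = 12.2 and q = 29.2.
%Δq = (29.2 − 27) / 27 × 100 = +8.15%.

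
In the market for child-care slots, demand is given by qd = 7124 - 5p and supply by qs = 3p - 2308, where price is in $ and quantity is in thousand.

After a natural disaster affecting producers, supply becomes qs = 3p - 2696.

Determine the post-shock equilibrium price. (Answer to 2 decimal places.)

1227.50

Initially, 7124 - 5p = 3p - 2308, so 9432 = 8p and p = 1179, q = 1229.
With the change applied: demand qd = 7124 - 5p, supply qs = 3p - 2696.
Setting them equal: 7124 - 5p = 3p - 2696 → 9820 = 8p, so p = 1227.5 and q = 986.5.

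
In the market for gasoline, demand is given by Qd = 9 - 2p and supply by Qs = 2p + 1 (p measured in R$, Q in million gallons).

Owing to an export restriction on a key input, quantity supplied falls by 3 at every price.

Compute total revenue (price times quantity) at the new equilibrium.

9.625

Before the shock: 9 - 2p = 2p + 1 ⇒ 8 = 4p ⇒ p = 2, Q = 5.
The new curves are Qd = 9 - 2p (demand) and Qs = 2p - 2 (supply).
Clearing the new market: 9 - 2p = 2p - 2, so p = 2.75 and Q = 3.5.
New expenditure = 2.75 × 3.5 = 9.625.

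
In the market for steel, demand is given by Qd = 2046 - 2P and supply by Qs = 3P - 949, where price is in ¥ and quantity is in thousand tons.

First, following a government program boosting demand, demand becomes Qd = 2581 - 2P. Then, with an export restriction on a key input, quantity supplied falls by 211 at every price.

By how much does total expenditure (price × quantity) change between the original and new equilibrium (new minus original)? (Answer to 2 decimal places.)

+303545.72

Solve the original market: 2046 - 2P = 3P - 949, hence P = 599 and Q = 848.
The shock moves the curves to Qd = 2581 - 2P and Qs = 3P - 1160.
Equate the new curves: 2581 - 2P = 3P - 1160, giving 3741 = 5P, P = 748.2, Q = 1084.6.
Expenditure moves from 599×848 = 507952 to 748.2×1084.6 = 811497.72; change = +303545.72.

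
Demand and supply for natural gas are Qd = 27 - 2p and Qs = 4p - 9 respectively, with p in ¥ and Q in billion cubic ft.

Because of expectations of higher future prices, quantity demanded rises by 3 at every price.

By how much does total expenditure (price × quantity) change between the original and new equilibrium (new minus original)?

Solve the original market: 27 - 2p = 4p - 9, hence p = 6 and Q = 15.
The new curves are Qd = 30 - 2p (demand) and Qs = 4p - 9 (supply).
New equilibrium: 30 - 2p = 4p - 9 ⇒ 39 = 6p ⇒ p = 6.5, Q = 17.
Expenditure moves from 6×15 = 90 to 6.5×17 = 110.5; change = +20.5.

+20.5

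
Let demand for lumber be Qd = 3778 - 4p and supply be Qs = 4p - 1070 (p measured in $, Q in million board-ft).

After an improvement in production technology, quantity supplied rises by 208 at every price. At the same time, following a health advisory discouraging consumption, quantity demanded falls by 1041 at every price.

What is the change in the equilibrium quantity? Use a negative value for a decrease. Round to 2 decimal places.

-416.50

Original equilibrium: 3778 - 4p = 4p - 1070 gives 4848 = 8p, so p = 606 and Q = 1354.
The shock moves the curves to Qd = 2737 - 4p and Qs = 4p - 862.
Setting them equal: 2737 - 4p = 4p - 862 → 3599 = 8p, so p = 449.875 and Q = 937.5.
ΔQ = 937.5 − 1354 = -416.50.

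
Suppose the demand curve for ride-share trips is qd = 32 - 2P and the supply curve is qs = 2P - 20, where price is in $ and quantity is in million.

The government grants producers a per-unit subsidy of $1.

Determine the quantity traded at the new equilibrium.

7

Initially, 32 - 2P = 2P - 20, so 52 = 4P and P = 13, q = 6.
Since sellers receive the price plus the subsidy, the effective supply curve becomes qs = 2P - 18.
New equilibrium: 32 - 2P = 2P - 18 ⇒ 50 = 4P ⇒ P = 12.5, q = 7.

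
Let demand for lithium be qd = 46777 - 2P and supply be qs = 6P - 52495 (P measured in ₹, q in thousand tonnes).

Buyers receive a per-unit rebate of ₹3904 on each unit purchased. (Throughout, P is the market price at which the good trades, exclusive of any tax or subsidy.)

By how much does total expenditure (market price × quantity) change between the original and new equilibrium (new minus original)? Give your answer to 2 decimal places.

Solve the original market: 46777 - 2P = 6P - 52495, hence P = 12409 and q = 21959.
Since buyers' out-of-pocket price is the market price minus the rebate, the effective demand curve becomes qd = 54585 - 2P.
New equilibrium: 54585 - 2P = 6P - 52495 ⇒ 107080 = 8P ⇒ P = 13385, q = 27815.
Expenditure moves from 12409×21959 = 272489231 to 13385×27815 = 372303775; change = +99814544.00.

+99814544.00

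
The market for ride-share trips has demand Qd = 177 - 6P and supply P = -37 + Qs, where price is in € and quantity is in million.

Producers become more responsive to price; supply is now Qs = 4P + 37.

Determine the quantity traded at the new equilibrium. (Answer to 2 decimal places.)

Before the shock: 177 - 6P = P + 37 ⇒ 140 = 7P ⇒ P = 20, Q = 57.
The shock moves the curves to Qd = 177 - 6P and Qs = 4P + 37.
New equilibrium: 177 - 6P = 4P + 37 ⇒ 140 = 10P ⇒ P = 14, Q = 93.

93.00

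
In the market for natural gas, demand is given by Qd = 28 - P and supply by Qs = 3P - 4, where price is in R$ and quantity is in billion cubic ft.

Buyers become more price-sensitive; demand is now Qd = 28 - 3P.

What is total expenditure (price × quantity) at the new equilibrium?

64

Initially, 28 - P = 3P - 4, so 32 = 4P and P = 8, Q = 20.
The new curves are Qd = 28 - 3P (demand) and Qs = 3P - 4 (supply).
New equilibrium: 28 - 3P = 3P - 4 ⇒ 32 = 6P ⇒ P = 16/3 ≈ 5.3333, Q = 12.
New expenditure = 5.3333 × 12 = 64.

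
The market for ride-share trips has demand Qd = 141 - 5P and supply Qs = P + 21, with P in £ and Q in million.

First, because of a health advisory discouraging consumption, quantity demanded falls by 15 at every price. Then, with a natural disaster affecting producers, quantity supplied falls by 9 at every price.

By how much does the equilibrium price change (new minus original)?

-1

Solve the original market: 141 - 5P = P + 21, hence P = 20 and Q = 41.
After the shift, demand is Qd = 126 - 5P and supply is Qs = P + 12.
Clearing the new market: 126 - 5P = P + 12, so P = 19 and Q = 31.
ΔP = 19 − 20 = -1.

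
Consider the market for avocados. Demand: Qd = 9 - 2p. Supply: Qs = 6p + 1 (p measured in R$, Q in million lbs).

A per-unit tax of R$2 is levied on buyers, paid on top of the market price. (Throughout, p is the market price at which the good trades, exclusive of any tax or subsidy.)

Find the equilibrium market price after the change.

Initially, 9 - 2p = 6p + 1, so 8 = 8p and p = 1, Q = 7.
Since buyers pay the price plus the tax, the effective demand curve becomes Qd = 5 - 2p.
New equilibrium: 5 - 2p = 6p + 1 ⇒ 4 = 8p ⇒ p = 0.5, Q = 4.

0.5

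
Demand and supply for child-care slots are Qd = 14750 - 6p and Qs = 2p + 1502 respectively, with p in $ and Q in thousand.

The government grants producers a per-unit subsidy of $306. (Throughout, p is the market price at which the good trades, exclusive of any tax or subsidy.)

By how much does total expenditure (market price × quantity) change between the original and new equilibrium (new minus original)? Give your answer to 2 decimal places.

Initially, 14750 - 6p = 2p + 1502, so 13248 = 8p and p = 1656, Q = 4814.
Since sellers receive the price plus the subsidy, the effective supply curve becomes Qs = 2p + 2114.
New equilibrium: 14750 - 6p = 2p + 2114 ⇒ 12636 = 8p ⇒ p = 1579.5, Q = 5273.
Expenditure moves from 1656×4814 = 7971984 to 1579.5×5273 = 8328703.5; change = +356719.50.

+356719.50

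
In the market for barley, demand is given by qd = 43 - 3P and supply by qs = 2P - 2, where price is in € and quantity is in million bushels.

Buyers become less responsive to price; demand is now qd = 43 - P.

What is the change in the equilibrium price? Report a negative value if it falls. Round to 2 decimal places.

Initially, 43 - 3P = 2P - 2, so 45 = 5P and P = 9, q = 16.
After the shift, demand is qd = 43 - P and supply is qs = 2P - 2.
New equilibrium: 43 - P = 2P - 2 ⇒ 45 = 3P ⇒ P = 15, q = 28.
ΔP = 15 − 9 = +6.00.

+6.00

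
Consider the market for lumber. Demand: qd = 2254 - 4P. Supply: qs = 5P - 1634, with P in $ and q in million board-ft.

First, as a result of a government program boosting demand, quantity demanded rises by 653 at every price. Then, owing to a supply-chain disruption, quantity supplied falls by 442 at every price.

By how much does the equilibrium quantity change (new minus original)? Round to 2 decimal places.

Original equilibrium: 2254 - 4P = 5P - 1634 gives 3888 = 9P, so P = 432 and q = 526.
The shock moves the curves to qd = 2907 - 4P and qs = 5P - 2076.
Clearing the new market: 2907 - 4P = 5P - 2076, so P = 1661/3 ≈ 553.6667 and q = 2077/3 ≈ 692.3333.
Δq = 692.3333 − 526 = +166.33.

+166.33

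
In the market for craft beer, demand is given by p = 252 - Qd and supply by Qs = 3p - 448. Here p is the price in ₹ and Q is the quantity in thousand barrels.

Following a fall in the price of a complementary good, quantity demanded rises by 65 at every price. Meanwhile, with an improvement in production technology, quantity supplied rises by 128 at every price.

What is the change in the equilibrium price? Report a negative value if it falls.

Solve the original market: 252 - p = 3p - 448, hence p = 175 and Q = 77.
The new curves are Qd = 317 - p (demand) and Qs = 3p - 320 (supply).
Equate the new curves: 317 - p = 3p - 320, giving 637 = 4p, p = 159.25, Q = 157.75.
Δp = 159.25 − 175 = -15.75.

-15.75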